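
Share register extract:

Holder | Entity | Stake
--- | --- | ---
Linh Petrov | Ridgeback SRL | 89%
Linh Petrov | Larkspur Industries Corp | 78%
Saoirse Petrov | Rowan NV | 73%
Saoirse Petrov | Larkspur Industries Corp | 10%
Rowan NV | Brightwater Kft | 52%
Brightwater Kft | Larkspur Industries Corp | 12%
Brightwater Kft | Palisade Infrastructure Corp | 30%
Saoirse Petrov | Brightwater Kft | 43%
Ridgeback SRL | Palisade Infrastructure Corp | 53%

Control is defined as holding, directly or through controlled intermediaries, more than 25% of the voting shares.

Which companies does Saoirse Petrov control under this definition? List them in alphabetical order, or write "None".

Saoirse holds 73% of Rowan, so Saoirse controls Rowan.
Saoirse and Rowan together hold 43% + 52% = 95% of Brightwater, so Saoirse controls Brightwater.
Brightwater holds 30% of Palisade, so Saoirse controls Palisade.
No other company's threshold is met.

Brightwater Kft, Palisade Infrastructure Corp, Rowan NV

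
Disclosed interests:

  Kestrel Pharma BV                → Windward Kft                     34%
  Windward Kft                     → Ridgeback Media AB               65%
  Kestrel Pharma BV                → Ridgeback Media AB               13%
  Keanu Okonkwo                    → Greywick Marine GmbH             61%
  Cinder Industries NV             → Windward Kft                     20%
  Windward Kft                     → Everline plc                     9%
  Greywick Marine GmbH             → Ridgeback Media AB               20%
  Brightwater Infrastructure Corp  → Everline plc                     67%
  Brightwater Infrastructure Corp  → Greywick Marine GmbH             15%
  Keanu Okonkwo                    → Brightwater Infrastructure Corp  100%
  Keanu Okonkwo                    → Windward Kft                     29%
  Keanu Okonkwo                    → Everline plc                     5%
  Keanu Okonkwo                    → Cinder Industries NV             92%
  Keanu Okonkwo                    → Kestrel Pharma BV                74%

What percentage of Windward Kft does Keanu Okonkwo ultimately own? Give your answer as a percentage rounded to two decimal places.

Keanu reaches Windward along 3 paths.
Via Kestrel: 74% × 34% = 25.16%.
Via Cinder: 92% × 20% = 18.4%.
Direct stake: 29% = 29%.
Total: 25.16% + 18.4% + 29% = 72.56%.

72.56%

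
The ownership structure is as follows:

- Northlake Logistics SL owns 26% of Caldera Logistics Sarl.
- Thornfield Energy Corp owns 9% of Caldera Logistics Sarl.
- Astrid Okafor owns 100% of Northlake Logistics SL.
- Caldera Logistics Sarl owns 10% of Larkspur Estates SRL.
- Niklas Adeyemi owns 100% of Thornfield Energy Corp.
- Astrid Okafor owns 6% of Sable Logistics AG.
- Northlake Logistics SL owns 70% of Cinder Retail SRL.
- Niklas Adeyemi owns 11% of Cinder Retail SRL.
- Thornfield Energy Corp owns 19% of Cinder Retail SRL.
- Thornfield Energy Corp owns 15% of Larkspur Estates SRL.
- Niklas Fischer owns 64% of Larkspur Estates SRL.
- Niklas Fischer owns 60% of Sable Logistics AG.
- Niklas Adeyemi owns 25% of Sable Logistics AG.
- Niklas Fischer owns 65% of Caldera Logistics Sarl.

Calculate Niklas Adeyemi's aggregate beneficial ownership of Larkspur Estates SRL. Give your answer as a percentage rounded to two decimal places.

Niklas Adeyemi reaches Larkspur along 2 paths.
Via Thornfield → Caldera: 100% × 9% × 10% = 0.9%.
Via Thornfield: 100% × 15% = 15%.
Total: 0.9% + 15% = 15.9%.
Rounded: 15.90%.

15.90%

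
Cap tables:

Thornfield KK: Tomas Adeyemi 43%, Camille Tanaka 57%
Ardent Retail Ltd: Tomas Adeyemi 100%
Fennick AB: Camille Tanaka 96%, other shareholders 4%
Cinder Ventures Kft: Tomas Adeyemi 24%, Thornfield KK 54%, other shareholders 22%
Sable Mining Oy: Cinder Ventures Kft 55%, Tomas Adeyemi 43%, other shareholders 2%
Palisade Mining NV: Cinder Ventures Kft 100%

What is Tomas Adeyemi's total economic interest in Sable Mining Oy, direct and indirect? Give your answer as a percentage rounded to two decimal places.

68.97%

Tomas reaches Sable along 3 paths.
Via Cinder: 24% × 55% = 13.2%.
Via Thornfield → Cinder: 43% × 54% × 55% = 12.771%.
Direct stake: 43% = 43%.
Total: 13.2% + 12.771% + 43% = 68.971%.
Rounded: 68.97%.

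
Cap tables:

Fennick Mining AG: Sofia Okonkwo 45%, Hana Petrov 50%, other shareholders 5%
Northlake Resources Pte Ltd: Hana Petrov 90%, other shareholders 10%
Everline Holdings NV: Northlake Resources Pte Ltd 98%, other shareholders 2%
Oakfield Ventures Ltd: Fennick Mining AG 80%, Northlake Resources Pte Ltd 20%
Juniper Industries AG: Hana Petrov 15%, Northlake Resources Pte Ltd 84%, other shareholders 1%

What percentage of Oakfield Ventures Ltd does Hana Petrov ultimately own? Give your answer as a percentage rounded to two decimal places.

58.00%

Hana reaches Oakfield along 2 paths.
Via Fennick: 50% × 80% = 40%.
Via Northlake: 90% × 20% = 18%.
Total: 40% + 18% = 58%.
Rounded: 58.00%.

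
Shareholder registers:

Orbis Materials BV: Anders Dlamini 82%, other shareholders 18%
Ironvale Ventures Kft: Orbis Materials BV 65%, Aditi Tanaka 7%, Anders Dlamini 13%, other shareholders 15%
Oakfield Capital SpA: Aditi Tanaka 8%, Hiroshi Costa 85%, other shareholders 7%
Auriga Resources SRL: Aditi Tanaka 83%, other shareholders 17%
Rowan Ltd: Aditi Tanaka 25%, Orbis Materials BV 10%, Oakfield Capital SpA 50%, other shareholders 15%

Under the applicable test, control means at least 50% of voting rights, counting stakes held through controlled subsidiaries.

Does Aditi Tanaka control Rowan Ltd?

Aditi holds 83% of Auriga, so Aditi controls Auriga.
In Rowan, Aditi's side holds only 25%, not ≥ 50%.
So Aditi does not control Rowan.

No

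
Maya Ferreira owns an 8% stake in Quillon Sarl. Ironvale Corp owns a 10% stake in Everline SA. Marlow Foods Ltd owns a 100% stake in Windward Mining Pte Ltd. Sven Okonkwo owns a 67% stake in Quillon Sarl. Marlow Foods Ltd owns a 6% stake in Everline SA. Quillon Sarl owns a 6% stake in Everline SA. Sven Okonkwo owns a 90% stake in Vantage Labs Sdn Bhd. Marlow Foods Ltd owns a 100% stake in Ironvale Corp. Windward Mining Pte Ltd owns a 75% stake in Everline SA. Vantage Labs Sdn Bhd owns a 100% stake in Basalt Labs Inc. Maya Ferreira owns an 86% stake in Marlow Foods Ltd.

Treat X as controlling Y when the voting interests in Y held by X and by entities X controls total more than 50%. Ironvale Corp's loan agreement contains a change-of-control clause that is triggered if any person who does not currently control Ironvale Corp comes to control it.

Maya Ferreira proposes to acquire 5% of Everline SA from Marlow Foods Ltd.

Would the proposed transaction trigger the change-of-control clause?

No

The purchase adds only to Maya's holdings (Marlow's stake shrinks), so Maya is the only person who could newly come to control Ironvale.
Maya holds 86% of Marlow, so Maya controls Marlow.
Marlow holds 100% of Ironvale, so Maya controls Ironvale.
So Maya already controls Ironvale before the transaction.
After the purchase, Maya holds 5% of Everline directly, and Marlow's stake falls to 1%.
Maya controlled Ironvale already, so this is not a new person acquiring control; every other person's position is unchanged or reduced.
No new person acquires control, so the clause is not triggered.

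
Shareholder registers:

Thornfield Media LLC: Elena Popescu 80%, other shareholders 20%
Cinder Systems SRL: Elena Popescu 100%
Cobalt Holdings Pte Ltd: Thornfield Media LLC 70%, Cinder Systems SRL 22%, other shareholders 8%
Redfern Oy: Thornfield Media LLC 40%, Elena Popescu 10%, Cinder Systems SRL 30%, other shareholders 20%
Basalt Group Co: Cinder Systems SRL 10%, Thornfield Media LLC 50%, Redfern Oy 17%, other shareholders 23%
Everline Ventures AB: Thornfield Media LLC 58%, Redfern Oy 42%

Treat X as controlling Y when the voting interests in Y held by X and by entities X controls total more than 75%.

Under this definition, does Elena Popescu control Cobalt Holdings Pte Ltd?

Yes

Elena holds 100% of Cinder, so Elena controls Cinder.
Elena holds 80% of Thornfield, so Elena controls Thornfield.
Thornfield and Cinder together hold 70% + 22% = 92% of Cobalt, so Elena controls Cobalt.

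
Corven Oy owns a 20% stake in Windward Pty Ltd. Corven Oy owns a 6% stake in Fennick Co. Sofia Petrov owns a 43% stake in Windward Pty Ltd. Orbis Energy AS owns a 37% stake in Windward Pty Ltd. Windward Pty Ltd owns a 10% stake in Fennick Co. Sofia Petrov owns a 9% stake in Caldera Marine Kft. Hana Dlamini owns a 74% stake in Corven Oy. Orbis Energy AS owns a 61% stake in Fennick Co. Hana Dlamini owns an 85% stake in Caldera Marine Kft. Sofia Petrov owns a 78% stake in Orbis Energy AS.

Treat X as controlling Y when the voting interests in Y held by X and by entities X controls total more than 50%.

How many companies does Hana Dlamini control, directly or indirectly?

2

Hana holds 85% of Caldera, so Hana controls Caldera.
Hana holds 74% of Corven, so Hana controls Corven.
No other company's threshold is met.
Hana controls 2 companies.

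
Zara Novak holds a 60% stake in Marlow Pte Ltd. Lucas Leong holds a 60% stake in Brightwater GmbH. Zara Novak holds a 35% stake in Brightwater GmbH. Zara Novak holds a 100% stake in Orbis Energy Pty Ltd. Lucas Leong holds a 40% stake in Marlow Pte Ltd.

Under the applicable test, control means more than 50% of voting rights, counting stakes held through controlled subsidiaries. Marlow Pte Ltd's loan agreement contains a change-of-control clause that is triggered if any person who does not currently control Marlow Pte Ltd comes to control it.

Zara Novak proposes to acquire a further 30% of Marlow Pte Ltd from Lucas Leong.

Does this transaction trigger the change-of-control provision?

No

The purchase adds only to Zara's holdings (Lucas's stake shrinks), so Zara is the only person who could newly come to control Marlow.
Zara holds 60% of Marlow, so Zara controls Marlow.
So Zara already controls Marlow before the transaction.
After the purchase, Zara's direct stake in Marlow rises to 60% + 30% = 90%, and Lucas's stake falls to 10%.
Zara controlled Marlow already, so this is not a new person acquiring control; every other person's position is unchanged or reduced.
No new person acquires control, so the clause is not triggered.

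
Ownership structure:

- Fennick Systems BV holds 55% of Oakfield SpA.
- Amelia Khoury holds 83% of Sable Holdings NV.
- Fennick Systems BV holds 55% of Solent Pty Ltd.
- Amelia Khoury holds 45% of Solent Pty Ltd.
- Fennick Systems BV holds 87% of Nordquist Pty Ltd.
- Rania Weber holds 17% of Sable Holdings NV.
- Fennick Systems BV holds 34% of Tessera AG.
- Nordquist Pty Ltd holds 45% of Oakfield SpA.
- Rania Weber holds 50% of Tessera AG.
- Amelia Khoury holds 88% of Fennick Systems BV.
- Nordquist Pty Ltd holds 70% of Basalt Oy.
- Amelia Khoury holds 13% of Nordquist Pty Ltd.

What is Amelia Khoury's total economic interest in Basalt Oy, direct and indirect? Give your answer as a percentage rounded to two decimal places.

Amelia reaches Basalt along 2 paths.
Via Nordquist: 13% × 70% = 9.1%.
Via Fennick → Nordquist: 88% × 87% × 70% = 53.592%.
Total: 9.1% + 53.592% = 62.692%.
Rounded: 62.69%.

62.69%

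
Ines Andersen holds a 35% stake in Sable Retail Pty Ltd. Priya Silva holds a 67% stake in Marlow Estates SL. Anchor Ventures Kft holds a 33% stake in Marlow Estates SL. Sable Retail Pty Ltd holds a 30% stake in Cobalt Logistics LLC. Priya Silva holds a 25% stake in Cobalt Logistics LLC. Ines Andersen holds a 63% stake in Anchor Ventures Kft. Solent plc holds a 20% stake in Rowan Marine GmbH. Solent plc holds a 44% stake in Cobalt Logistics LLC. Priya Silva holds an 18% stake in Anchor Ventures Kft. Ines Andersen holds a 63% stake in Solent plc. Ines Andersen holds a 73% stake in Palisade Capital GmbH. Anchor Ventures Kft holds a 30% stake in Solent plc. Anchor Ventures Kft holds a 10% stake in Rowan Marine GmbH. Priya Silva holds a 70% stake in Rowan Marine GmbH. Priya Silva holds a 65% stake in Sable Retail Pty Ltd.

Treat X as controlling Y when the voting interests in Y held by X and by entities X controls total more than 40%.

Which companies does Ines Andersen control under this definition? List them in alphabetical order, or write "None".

Ines holds 63% of Anchor, so Ines controls Anchor.
Ines and Anchor together hold 63% + 30% = 93% of Solent, so Ines controls Solent.
Solent holds 44% of Cobalt, so Ines controls Cobalt.
Ines holds 73% of Palisade, so Ines controls Palisade.
No other company's threshold is met.

Anchor Ventures Kft, Cobalt Logistics LLC, Palisade Capital GmbH, Solent plc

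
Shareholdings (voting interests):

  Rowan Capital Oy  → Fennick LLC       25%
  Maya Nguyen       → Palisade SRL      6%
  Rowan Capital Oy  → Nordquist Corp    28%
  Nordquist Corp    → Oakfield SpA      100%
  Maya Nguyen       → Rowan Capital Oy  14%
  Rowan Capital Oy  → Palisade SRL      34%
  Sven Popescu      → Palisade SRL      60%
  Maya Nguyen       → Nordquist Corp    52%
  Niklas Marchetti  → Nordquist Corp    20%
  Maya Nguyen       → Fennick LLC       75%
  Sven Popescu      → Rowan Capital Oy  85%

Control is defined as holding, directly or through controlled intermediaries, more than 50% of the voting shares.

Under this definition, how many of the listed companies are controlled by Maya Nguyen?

3

Maya holds 52% of Nordquist, so Maya controls Nordquist.
Maya holds 75% of Fennick, so Maya controls Fennick.
Nordquist holds 100% of Oakfield, so Maya controls Oakfield.
No other company's threshold is met.
Maya controls 3 companies.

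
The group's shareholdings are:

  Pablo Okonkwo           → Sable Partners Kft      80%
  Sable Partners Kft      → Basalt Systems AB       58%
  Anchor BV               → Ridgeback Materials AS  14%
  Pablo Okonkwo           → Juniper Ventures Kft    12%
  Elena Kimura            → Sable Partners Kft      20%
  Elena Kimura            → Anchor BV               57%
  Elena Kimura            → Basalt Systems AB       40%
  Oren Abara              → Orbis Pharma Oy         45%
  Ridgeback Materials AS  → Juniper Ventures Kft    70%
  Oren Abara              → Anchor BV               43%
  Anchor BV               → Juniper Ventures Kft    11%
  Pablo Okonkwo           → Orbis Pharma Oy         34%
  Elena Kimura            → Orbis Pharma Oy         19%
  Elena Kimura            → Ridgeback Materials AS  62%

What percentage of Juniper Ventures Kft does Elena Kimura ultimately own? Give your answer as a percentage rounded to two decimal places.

Elena reaches Juniper along 3 paths.
Via Anchor → Ridgeback: 57% × 14% × 70% = 5.586%.
Via Ridgeback: 62% × 70% = 43.4%.
Via Anchor: 57% × 11% = 6.27%.
Total: 5.586% + 43.4% + 6.27% = 55.256%.
Rounded: 55.26%.

55.26%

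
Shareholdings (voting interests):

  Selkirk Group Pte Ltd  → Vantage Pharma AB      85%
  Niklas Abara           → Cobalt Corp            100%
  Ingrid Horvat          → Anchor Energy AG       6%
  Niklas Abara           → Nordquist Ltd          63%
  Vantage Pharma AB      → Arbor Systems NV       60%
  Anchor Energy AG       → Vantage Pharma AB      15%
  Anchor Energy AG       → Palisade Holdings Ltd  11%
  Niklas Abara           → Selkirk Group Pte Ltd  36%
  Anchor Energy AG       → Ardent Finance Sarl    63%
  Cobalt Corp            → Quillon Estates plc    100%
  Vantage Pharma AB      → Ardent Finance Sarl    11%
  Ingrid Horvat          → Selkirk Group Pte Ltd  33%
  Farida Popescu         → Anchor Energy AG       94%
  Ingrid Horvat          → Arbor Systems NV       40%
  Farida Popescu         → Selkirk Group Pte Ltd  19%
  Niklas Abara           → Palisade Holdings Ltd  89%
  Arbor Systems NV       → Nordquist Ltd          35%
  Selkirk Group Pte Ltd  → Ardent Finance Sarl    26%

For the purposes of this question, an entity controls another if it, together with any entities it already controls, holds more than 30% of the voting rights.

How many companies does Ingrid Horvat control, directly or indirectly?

Ingrid holds 33% of Selkirk, so Ingrid controls Selkirk.
Selkirk holds 85% of Vantage, so Ingrid controls Vantage.
Ingrid and Vantage together hold 40% + 60% = 100% of Arbor, so Ingrid controls Arbor.
Selkirk and Vantage together hold 26% + 11% = 37% of Ardent, so Ingrid controls Ardent.
Arbor holds 35% of Nordquist, so Ingrid controls Nordquist.
No other company's threshold is met.
Ingrid controls 5 companies.

5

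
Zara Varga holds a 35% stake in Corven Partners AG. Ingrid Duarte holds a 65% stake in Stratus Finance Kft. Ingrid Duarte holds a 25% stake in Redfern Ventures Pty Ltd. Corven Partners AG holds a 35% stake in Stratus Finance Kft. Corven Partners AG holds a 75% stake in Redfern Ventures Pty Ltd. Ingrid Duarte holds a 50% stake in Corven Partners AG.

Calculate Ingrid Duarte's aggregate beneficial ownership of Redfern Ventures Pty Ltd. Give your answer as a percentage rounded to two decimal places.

Ingrid reaches Redfern along 2 paths.
Direct stake: 25% = 25%.
Via Corven: 50% × 75% = 37.5%.
Total: 25% + 37.5% = 62.5%.
Rounded: 62.50%.

62.50%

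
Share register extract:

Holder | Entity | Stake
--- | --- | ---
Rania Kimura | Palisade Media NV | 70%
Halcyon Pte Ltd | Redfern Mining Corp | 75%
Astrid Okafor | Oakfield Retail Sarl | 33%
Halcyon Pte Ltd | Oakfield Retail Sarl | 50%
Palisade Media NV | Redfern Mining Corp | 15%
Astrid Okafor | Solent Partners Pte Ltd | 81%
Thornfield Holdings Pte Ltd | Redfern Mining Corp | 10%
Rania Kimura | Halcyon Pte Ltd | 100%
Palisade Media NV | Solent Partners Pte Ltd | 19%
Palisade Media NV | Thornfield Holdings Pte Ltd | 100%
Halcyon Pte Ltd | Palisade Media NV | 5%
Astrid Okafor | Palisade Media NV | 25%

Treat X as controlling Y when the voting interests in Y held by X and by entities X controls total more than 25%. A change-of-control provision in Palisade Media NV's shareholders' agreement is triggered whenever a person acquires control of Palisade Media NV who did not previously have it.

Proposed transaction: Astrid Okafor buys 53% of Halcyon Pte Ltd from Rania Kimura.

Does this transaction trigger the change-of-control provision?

Yes

The purchase adds only to Astrid's holdings (Rania's stake shrinks), so Astrid is the only person who could newly come to control Palisade.
Astrid holds 33% of Oakfield, so Astrid controls Oakfield.
Astrid holds 81% of Solent, so Astrid controls Solent.
In Palisade, Astrid's side holds only 25%, not > 25%.
So before the transaction, Astrid does not control Palisade.
After the purchase, Astrid holds 53% of Halcyon directly, and Rania's stake falls to 47%.
Astrid holds 53% of Halcyon, so Astrid controls Halcyon.
Astrid and Halcyon together hold 25% + 5% = 30% of Palisade, so Astrid controls Palisade.
Astrid did not control Palisade before and does after, so the clause is triggered.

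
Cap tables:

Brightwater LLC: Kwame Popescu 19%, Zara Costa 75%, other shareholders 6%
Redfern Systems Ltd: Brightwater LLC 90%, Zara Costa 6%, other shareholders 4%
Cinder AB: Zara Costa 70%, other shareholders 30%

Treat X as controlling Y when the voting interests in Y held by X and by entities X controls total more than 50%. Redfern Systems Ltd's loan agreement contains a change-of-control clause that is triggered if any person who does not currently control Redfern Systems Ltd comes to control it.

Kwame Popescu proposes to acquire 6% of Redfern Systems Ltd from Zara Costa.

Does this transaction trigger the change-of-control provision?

No

The purchase adds only to Kwame's holdings (Zara's stake shrinks), so Kwame is the only person who could newly come to control Redfern.
Kwame's largest direct stake is 19% in Brightwater, which does not meet the threshold, so Kwame controls no company.
Neither Kwame nor any entity Kwame controls holds any voting interest in Redfern.
So before the transaction, Kwame does not control Redfern.
After the purchase, Kwame holds 6% of Redfern directly, and Zara's stake falls to 0%.
After the transaction, Kwame's side holds 6% of Redfern, not > 50%, so Kwame still does not control Redfern.
No new person acquires control, so the clause is not triggered.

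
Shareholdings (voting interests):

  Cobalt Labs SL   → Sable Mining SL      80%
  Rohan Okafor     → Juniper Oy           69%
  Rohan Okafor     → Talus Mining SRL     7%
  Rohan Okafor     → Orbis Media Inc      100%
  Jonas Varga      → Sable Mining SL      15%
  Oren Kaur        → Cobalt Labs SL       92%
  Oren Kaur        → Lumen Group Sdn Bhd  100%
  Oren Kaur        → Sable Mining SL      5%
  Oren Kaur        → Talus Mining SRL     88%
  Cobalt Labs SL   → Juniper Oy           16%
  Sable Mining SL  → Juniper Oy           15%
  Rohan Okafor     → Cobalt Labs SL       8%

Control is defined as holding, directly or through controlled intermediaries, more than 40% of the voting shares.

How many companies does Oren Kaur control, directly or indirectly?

4

Oren holds 92% of Cobalt, so Oren controls Cobalt.
Cobalt and Oren together hold 80% + 5% = 85% of Sable, so Oren controls Sable.
Oren holds 100% of Lumen, so Oren controls Lumen.
Oren holds 88% of Talus, so Oren controls Talus.
No other company's threshold is met.
Oren controls 4 companies.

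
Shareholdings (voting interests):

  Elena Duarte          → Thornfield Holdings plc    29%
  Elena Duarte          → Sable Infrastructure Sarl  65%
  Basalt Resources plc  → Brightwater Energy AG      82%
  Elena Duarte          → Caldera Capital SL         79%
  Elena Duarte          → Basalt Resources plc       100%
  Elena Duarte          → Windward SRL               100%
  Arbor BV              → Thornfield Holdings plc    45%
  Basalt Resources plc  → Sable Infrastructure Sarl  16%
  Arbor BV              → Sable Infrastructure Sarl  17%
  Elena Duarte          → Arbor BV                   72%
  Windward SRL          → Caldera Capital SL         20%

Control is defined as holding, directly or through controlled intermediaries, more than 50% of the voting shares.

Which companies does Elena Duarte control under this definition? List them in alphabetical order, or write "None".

Arbor BV, Basalt Resources plc, Brightwater Energy AG, Caldera Capital SL, Sable Infrastructure Sarl, Thornfield Holdings plc, Windward SRL

Elena holds 72% of Arbor, so Elena controls Arbor.
Elena holds 100% of Basalt, so Elena controls Basalt.
Elena holds 100% of Windward, so Elena controls Windward.
Elena and Arbor together hold 29% + 45% = 74% of Thornfield, so Elena controls Thornfield.
Arbor and Basalt and Elena together hold 17% + 16% + 65% = 98% of Sable, so Elena controls Sable.
Windward and Elena together hold 20% + 79% = 99% of Caldera, so Elena controls Caldera.
Basalt holds 82% of Brightwater, so Elena controls Brightwater.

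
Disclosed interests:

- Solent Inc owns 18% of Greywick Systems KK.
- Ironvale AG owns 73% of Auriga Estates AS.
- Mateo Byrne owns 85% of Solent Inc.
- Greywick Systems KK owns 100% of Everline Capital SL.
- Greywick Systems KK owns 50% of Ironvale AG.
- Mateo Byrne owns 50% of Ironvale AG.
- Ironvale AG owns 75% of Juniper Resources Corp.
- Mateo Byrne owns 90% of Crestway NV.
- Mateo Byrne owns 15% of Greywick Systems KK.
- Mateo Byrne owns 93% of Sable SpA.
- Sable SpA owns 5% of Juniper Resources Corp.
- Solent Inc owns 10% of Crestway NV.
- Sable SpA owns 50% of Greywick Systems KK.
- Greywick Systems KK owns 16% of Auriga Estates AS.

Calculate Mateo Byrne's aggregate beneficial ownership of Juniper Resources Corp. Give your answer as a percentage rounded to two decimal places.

70.95%

Mateo reaches Juniper along 5 paths.
Via Sable → Greywick → Ironvale: 93% × 50% × 50% × 75% = 17.4375%.
Via Solent → Greywick → Ironvale: 85% × 18% × 50% × 75% = 5.7375%.
Via Greywick → Ironvale: 15% × 50% × 75% = 5.625%.
Via Ironvale: 50% × 75% = 37.5%.
Via Sable: 93% × 5% = 4.65%.
Total: 17.4375% + 5.7375% + 5.625% + 37.5% + 4.65% = 70.95%.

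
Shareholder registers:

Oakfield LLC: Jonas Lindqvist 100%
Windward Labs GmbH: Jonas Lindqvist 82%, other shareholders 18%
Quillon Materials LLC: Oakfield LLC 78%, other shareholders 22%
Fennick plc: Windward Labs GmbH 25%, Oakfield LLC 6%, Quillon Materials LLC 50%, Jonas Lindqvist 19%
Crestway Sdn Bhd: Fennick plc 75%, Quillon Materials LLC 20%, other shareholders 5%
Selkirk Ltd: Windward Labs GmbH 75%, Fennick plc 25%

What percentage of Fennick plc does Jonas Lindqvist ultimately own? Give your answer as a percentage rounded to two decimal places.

Jonas reaches Fennick along 4 paths.
Via Windward: 82% × 25% = 20.5%.
Via Oakfield: 100% × 6% = 6%.
Via Oakfield → Quillon: 100% × 78% × 50% = 39%.
Direct stake: 19% = 19%.
Total: 20.5% + 6% + 39% + 19% = 84.5%.
Rounded: 84.50%.

84.50%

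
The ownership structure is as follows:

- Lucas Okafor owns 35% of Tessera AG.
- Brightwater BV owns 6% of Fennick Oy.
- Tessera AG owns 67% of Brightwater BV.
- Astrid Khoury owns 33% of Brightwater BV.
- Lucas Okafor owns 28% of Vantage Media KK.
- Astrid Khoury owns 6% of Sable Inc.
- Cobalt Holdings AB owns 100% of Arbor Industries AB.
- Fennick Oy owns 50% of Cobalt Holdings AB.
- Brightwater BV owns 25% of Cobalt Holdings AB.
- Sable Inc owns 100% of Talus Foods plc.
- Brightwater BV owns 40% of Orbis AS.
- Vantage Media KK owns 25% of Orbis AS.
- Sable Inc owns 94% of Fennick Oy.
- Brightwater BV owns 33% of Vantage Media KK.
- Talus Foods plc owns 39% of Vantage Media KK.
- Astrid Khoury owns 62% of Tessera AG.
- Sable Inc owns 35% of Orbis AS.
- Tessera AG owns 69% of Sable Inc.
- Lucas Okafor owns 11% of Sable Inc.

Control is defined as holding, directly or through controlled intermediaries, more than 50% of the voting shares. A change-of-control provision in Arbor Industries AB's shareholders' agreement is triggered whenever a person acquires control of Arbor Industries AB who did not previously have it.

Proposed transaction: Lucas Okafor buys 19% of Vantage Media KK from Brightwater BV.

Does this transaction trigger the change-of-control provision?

No

The purchase adds only to Lucas's holdings (Brightwater's stake shrinks), so Lucas is the only person who could newly come to control Arbor.
Lucas's largest direct stake is 35% in Tessera, which does not meet the threshold, so Lucas controls no company.
Neither Lucas nor any entity Lucas controls holds any voting interest in Arbor.
So before the transaction, Lucas does not control Arbor.
After the purchase, Lucas's direct stake in Vantage rises to 28% + 19% = 47%, and Brightwater's stake falls to 14%.
Lucas's side now holds 47% of Vantage, not > 50%, so Lucas still does not control Vantage.
After the transaction, neither Lucas nor any entity Lucas controls holds a voting interest in Arbor, so Lucas still does not control it.
No new person acquires control, so the clause is not triggered.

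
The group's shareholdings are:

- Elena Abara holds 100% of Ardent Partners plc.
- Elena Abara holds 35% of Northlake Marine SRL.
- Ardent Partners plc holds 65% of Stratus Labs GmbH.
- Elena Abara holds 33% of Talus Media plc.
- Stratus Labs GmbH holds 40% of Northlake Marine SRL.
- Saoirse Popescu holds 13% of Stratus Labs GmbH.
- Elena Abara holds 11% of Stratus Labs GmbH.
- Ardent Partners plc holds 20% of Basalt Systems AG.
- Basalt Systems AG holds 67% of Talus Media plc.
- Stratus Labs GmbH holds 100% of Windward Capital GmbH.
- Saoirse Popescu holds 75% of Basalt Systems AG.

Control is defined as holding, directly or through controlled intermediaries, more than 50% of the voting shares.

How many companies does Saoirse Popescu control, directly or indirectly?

2

Saoirse holds 75% of Basalt, so Saoirse controls Basalt.
Basalt holds 67% of Talus, so Saoirse controls Talus.
No other company's threshold is met.
Saoirse controls 2 companies.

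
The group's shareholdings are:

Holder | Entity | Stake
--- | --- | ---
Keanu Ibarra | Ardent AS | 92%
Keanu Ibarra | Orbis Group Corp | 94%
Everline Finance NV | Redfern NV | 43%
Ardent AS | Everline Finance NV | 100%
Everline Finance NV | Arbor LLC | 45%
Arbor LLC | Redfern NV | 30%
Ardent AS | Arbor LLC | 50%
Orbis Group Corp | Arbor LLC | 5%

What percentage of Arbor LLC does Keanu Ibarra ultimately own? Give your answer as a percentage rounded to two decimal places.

92.10%

Keanu reaches Arbor along 3 paths.
Via Ardent: 92% × 50% = 46%.
Via Ardent → Everline: 92% × 100% × 45% = 41.4%.
Via Orbis: 94% × 5% = 4.7%.
Total: 46% + 41.4% + 4.7% = 92.1%.
Rounded: 92.10%.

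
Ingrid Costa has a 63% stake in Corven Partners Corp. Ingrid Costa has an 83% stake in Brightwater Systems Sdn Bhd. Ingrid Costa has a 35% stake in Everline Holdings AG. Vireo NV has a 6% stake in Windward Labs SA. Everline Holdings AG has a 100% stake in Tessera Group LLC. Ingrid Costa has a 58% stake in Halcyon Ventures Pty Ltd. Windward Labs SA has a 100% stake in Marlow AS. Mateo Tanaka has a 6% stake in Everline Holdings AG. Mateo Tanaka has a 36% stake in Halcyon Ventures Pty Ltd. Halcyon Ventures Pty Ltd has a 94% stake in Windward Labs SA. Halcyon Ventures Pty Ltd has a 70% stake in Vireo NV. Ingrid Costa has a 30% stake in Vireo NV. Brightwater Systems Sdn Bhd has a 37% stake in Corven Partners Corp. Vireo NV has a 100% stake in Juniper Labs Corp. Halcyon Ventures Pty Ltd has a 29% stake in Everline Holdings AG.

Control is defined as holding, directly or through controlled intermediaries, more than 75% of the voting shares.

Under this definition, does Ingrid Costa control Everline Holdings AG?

Ingrid holds 83% of Brightwater, so Ingrid controls Brightwater.
Ingrid and Brightwater together hold 63% + 37% = 100% of Corven, so Ingrid controls Corven.
In Everline, Ingrid's side holds only 35%, not > 75%.
So Ingrid does not control Everline.

No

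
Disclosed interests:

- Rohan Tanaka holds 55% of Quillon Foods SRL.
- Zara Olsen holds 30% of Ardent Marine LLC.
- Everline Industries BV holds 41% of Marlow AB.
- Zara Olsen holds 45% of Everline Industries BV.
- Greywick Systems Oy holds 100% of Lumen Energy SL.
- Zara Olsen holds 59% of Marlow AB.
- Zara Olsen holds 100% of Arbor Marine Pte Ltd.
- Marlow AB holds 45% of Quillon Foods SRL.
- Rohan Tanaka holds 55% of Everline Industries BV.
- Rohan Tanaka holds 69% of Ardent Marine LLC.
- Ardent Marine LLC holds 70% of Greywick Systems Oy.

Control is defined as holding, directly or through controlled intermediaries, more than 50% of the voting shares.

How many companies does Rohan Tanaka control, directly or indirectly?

Rohan holds 55% of Everline, so Rohan controls Everline.
Rohan holds 69% of Ardent, so Rohan controls Ardent.
Ardent holds 70% of Greywick, so Rohan controls Greywick.
Greywick holds 100% of Lumen, so Rohan controls Lumen.
Rohan holds 55% of Quillon, so Rohan controls Quillon.
No other company's threshold is met.
Rohan controls 5 companies.

5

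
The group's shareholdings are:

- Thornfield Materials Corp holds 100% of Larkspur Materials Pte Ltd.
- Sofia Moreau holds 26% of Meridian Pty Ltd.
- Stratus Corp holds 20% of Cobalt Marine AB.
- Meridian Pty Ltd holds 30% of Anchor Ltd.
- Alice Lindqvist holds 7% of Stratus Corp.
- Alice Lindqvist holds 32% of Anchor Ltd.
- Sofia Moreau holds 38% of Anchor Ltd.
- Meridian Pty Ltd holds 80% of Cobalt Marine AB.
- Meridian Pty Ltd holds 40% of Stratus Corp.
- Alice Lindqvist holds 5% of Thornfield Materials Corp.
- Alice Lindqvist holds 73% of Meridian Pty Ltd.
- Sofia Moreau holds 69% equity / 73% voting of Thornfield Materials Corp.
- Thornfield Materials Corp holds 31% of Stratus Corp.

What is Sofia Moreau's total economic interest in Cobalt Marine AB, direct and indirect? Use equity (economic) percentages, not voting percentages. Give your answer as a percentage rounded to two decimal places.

27.16%

Sofia reaches Cobalt along 3 paths.
Via Thornfield → Stratus: 69% × 31% × 20% = 4.278%.
Via Meridian → Stratus: 26% × 40% × 20% = 2.08%.
Via Meridian: 26% × 80% = 20.8%.
Total: 4.278% + 2.08% + 20.8% = 27.158%.
Rounded: 27.16%.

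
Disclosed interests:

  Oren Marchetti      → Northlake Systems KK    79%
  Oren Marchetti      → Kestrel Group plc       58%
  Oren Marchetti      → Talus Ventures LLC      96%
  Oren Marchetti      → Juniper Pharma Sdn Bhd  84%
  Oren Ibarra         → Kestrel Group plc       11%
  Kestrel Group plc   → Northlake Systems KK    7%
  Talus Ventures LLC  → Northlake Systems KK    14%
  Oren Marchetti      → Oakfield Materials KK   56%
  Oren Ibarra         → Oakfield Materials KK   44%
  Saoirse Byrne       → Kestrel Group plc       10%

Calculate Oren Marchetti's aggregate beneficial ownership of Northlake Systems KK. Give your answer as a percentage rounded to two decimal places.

Oren Marchetti reaches Northlake along 3 paths.
Direct stake: 79% = 79%.
Via Kestrel: 58% × 7% = 4.06%.
Via Talus: 96% × 14% = 13.44%.
Total: 79% + 4.06% + 13.44% = 96.5%.
Rounded: 96.50%.

96.50%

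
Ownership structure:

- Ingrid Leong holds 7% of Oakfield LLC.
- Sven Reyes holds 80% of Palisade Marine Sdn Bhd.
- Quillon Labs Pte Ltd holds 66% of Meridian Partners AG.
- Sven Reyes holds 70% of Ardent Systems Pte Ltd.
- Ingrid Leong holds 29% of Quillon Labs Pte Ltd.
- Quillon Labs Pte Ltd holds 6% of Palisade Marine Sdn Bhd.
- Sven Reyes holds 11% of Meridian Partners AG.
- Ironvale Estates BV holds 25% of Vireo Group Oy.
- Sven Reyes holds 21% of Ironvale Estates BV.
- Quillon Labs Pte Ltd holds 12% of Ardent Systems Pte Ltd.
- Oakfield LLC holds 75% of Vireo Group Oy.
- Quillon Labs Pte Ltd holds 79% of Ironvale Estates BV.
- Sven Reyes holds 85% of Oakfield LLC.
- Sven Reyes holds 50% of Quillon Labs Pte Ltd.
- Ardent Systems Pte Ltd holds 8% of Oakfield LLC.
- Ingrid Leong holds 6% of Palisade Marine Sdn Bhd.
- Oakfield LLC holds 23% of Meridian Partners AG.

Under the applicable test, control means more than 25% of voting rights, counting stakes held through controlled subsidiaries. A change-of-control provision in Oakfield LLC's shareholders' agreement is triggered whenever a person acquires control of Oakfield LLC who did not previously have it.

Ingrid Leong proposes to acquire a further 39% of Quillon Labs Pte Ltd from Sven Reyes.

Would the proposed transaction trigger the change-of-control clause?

No

The purchase adds only to Ingrid's holdings (Sven's stake shrinks), so Ingrid is the only person who could newly come to control Oakfield.
Ingrid holds 29% of Quillon, so Ingrid controls Quillon.
Quillon holds 79% of Ironvale, so Ingrid controls Ironvale.
Quillon holds 66% of Meridian, so Ingrid controls Meridian.
In Oakfield, Ingrid's side holds only 7%, not > 25%.
So before the transaction, Ingrid does not control Oakfield.
After the purchase, Ingrid's direct stake in Quillon rises to 29% + 39% = 68%, and Sven's stake falls to 11%.
Ingrid holds 68% of Quillon, so Ingrid controls Quillon.
After the transaction, Ingrid's side holds 7% of Oakfield, not > 25%, so Ingrid still does not control Oakfield.
No new person acquires control, so the clause is not triggered.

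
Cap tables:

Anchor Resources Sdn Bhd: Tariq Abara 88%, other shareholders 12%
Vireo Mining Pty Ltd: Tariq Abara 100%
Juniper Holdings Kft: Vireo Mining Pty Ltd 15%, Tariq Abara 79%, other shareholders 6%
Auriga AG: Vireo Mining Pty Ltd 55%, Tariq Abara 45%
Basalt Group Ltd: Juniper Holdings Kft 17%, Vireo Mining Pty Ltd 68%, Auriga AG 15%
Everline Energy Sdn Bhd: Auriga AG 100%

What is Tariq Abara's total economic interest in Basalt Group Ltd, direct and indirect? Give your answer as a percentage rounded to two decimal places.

Tariq reaches Basalt along 5 paths.
Via Vireo → Juniper: 100% × 15% × 17% = 2.55%.
Via Juniper: 79% × 17% = 13.43%.
Via Vireo: 100% × 68% = 68%.
Via Vireo → Auriga: 100% × 55% × 15% = 8.25%.
Via Auriga: 45% × 15% = 6.75%.
Total: 2.55% + 13.43% + 68% + 8.25% + 6.75% = 98.98%.

98.98%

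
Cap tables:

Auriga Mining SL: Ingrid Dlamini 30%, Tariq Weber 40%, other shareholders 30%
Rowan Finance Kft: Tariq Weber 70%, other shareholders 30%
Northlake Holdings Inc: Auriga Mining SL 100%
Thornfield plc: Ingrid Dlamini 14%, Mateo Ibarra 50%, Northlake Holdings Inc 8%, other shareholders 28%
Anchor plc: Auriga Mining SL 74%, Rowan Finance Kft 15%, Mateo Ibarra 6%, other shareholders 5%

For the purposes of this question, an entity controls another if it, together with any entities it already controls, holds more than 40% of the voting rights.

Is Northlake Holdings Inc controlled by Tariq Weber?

Tariq holds 70% of Rowan, so Tariq controls Rowan.
Neither Tariq nor any entity Tariq controls holds any voting interest in Northlake.
So Tariq does not control Northlake.

No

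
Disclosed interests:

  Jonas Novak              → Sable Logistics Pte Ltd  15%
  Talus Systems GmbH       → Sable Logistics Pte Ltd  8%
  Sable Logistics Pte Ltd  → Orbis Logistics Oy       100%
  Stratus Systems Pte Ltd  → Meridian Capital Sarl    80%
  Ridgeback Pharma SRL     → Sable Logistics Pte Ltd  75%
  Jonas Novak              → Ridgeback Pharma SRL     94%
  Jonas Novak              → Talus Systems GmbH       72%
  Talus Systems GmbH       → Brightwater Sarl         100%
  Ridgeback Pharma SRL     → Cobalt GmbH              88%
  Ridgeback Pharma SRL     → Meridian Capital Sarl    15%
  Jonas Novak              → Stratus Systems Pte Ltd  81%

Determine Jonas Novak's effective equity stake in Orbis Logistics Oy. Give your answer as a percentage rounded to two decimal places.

Jonas reaches Orbis along 3 paths.
Via Talus → Sable: 72% × 8% × 100% = 5.76%.
Via Sable: 15% × 100% = 15%.
Via Ridgeback → Sable: 94% × 75% × 100% = 70.5%.
Total: 5.76% + 15% + 70.5% = 91.26%.

91.26%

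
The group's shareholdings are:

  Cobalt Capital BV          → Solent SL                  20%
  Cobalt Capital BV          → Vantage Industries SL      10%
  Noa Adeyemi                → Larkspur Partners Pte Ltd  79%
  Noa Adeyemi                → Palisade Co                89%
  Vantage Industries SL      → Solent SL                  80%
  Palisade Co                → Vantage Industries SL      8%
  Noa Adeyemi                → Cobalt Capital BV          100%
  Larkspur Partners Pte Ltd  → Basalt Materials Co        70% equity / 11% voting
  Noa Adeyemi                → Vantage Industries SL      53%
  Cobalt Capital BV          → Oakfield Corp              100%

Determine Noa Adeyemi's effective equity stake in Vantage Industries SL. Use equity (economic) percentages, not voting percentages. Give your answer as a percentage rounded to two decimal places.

70.12%

Noa reaches Vantage along 3 paths.
Via Palisade: 89% × 8% = 7.12%.
Direct stake: 53% = 53%.
Via Cobalt: 100% × 10% = 10%.
Total: 7.12% + 53% + 10% = 70.12%.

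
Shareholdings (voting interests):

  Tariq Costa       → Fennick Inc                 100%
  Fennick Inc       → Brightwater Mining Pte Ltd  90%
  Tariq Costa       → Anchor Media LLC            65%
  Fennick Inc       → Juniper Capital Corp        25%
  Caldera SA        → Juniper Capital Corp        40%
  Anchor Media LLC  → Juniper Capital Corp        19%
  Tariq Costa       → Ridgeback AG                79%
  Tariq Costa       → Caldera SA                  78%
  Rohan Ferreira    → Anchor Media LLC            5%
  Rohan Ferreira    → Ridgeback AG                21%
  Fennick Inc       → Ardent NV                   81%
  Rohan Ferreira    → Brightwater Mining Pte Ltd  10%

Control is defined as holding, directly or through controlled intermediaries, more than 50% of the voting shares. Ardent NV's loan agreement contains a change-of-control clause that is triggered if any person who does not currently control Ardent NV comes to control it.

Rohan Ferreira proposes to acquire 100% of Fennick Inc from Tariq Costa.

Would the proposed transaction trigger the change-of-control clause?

Yes

The purchase adds only to Rohan's holdings (Tariq's stake shrinks), so Rohan is the only person who could newly come to control Ardent.
Rohan's largest direct stake is 21% in Ridgeback, which does not meet the threshold, so Rohan controls no company.
Neither Rohan nor any entity Rohan controls holds any voting interest in Ardent.
So before the transaction, Rohan does not control Ardent.
After the purchase, Rohan holds 100% of Fennick directly, and Tariq's stake falls to 0%.
Rohan holds 100% of Fennick, so Rohan controls Fennick.
Fennick holds 81% of Ardent, so Rohan controls Ardent.
Rohan did not control Ardent before and does after, so the clause is triggered.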